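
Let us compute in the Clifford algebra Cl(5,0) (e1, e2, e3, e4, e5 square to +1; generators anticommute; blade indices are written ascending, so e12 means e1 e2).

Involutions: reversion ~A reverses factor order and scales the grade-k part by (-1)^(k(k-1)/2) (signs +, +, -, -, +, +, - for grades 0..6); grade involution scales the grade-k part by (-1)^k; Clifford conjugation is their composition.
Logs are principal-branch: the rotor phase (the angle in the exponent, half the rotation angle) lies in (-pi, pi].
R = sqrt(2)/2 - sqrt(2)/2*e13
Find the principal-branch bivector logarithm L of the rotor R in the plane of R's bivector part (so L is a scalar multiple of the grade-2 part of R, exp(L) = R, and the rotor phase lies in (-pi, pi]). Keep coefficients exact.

The scalar part of R is sqrt(2)/2, so the principal-branch rotor phase is pinned; divide the bivector part by its sine to get the unit plane — L is the phase times that plane.
Concretely: cos(phase) = sqrt(2)/2 gives phase = ±pi/4, and since phase/sin(phase) is even the sign is immaterial: L = (phase/sin(phase)) * <R>_2 = (sqrt(2)*pi/4) * <R>_2.
Answer: -pi/4*e13


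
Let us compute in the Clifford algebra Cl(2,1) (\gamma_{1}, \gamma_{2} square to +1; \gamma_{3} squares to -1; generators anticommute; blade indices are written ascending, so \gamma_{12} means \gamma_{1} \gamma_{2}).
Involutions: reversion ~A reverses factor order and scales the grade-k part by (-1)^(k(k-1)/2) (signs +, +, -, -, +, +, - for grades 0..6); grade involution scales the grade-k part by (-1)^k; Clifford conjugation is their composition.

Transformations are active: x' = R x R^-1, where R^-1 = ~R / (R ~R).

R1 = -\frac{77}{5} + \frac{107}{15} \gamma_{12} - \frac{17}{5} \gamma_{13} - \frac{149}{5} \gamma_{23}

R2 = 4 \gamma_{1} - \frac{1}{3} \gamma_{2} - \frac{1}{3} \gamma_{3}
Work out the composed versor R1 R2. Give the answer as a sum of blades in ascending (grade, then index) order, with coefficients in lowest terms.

Distribute over the terms of R2 (each basis-blade product reordered to ascending indices, repeated generators contracted through their squares):
R1 (4 \gamma_{1}) = -\frac{308}{5} \gamma_{1} - \frac{428}{15} \gamma_{2} + \frac{68}{5} \gamma_{3} - \frac{596}{5} \gamma_{123}
R1 (-\frac{1}{3} \gamma_{2}) = -\frac{107}{45} \gamma_{1} + \frac{77}{15} \gamma_{2} - \frac{149}{15} \gamma_{3} - \frac{17}{15} \gamma_{123}
R1 (-\frac{1}{3} \gamma_{3}) = -\frac{17}{15} \gamma_{1} - \frac{149}{15} \gamma_{2} + \frac{77}{15} \gamma_{3} - \frac{107}{45} \gamma_{123}
Summing the partial products and collecting blades:
Answer: -\frac{586}{9} \gamma_{1} - \frac{100}{3} \gamma_{2} + \frac{44}{5} \gamma_{3} - \frac{5522}{45} \gamma_{123}


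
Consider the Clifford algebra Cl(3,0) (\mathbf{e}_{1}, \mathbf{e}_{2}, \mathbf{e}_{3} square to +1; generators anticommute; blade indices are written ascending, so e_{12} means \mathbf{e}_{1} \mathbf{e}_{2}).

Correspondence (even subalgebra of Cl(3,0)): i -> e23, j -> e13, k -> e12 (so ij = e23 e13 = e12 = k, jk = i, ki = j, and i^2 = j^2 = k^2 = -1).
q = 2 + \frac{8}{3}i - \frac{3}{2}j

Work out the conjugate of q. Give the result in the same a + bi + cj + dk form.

In blades: q = 2 - \frac{3}{2} e_{13} + \frac{8}{3} e_{23}.
Quaternion conjugation is reversion on the even subalgebra: the scalar is fixed and every grade-2 blade flips sign, giving 2 + \frac{3}{2} e_{13} - \frac{8}{3} e_{23}; translating back:
Answer: 2 - \frac{8}{3}i + \frac{3}{2}j


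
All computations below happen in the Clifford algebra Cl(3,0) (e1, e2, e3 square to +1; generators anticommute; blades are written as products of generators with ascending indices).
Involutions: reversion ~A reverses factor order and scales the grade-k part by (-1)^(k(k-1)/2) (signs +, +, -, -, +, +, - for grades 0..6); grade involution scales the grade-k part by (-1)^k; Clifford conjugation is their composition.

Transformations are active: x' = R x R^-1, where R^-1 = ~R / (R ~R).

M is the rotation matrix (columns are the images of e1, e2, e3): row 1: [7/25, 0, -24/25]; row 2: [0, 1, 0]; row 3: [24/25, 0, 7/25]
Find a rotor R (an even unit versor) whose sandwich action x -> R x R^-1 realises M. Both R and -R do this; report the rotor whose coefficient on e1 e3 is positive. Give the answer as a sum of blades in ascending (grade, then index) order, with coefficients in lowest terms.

Method: write R = a + b12*e1 e2 + b13*e1 e3 + b23*e2 e3 with a^2 + b12^2 + b13^2 + b23^2 = 1 (so R^-1 = ~R). Expanding the columns R e_j ~R gives tr M = 4a^2 - 1 and, from the antisymmetric part, M21 - M12 = -4a*b12, M13 - M31 = 4a*b13, M32 - M23 = -4a*b23.
Here tr M = 39/25, so a^2 = (1 + tr M)/4 = 16/25 and a = ±4/5. Taking a = 4/5: M21 - M12 = 0, M13 - M31 = -48/25, M32 - M23 = 0, giving b12 = 0, b13 = -3/5, b23 = 0, i.e. R = 4/5 - 3/5*e1 e3.
Its e1 e3 coefficient is negative, so report the other preimage -R.
Answer: -4/5 + 3/5*e1 e3. Uniqueness: Spin(3) -> SO(3) maps R and -R to the same rotation of trace 39/25; fixing the sign of the e1 e3 coefficient removes the ambiguity.


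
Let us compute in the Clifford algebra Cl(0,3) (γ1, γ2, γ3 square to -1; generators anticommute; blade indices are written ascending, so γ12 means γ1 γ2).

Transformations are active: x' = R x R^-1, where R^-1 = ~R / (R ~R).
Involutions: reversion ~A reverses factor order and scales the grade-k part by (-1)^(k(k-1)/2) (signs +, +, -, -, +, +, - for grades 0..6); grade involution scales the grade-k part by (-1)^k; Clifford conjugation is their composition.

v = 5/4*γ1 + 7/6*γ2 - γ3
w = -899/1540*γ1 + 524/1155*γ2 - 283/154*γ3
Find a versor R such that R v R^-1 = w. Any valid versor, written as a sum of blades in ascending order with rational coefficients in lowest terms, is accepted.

Sketch: the shared square -565/144 makes R = v + w = 513/770*γ1 + 3743/2310*γ2 - 437/154*γ3 the natural versor; its sandwich fixes that direction, negates (v - w)/2, and sends v to w.
Answer: 513/770*γ1 + 3743/2310*γ2 - 437/154*γ3


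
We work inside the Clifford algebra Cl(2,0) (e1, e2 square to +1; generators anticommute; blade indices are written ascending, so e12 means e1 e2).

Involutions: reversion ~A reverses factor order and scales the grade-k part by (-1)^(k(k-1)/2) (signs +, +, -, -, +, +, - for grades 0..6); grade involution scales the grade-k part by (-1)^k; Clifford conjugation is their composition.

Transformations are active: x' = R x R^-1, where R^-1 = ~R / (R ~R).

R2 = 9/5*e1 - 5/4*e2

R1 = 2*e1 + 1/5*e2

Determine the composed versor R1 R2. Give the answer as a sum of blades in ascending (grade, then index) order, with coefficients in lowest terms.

Distribute over the terms of R1 (each basis-blade product reordered to ascending indices, repeated generators contracted through their squares):
(2*e1) R2 = 18/5 - 5/2*e12
(1/5*e2) R2 = -1/4 - 9/25*e12
Summing the partial products and collecting blades:
Answer: 67/20 - 143/50*e12


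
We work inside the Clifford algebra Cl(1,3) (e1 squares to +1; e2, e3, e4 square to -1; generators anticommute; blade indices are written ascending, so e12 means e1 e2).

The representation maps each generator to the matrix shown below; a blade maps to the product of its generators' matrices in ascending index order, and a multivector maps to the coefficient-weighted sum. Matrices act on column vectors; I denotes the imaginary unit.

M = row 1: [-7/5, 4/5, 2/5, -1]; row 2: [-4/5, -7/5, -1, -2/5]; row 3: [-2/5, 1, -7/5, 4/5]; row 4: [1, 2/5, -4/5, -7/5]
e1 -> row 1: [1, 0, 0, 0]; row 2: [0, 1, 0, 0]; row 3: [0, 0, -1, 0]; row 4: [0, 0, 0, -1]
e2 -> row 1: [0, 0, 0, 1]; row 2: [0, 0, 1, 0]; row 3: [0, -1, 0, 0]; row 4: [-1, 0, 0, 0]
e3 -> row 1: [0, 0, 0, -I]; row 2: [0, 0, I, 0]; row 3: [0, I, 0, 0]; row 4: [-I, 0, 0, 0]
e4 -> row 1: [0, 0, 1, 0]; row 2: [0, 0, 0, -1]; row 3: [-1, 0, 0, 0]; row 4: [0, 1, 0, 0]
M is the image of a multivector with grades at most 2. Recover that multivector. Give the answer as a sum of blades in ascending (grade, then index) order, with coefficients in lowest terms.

Method: the blade images are trace-orthogonal — tr(rho(e_A) rho(e_B)^-1) = 4 if A = B and 0 otherwise — and rho(e_A)^-1 = (e_A)^2 * rho(e_A) with (e_A)^2 = +1 or -1, so the coefficient of e_A in the preimage is (e_A)^2 * tr(M rho(e_A))/4.
Nonzero projections over blades of grade <= 2: 1: (1)^2 = +1, tr(M 1) = -28/5, coefficient -7/5; e2: (e2)^2 = -1, tr(M rho(e2)) = 4, coefficient -1; e4: (e4)^2 = -1, tr(M rho(e4)) = -8/5, coefficient 2/5; e24: (e24)^2 = -1, tr(M rho(e24)) = -16/5, coefficient 4/5. Every other blade of grade <= 2 projects to 0.
Answer: -7/5 - e2 + 2/5*e4 + 4/5*e24


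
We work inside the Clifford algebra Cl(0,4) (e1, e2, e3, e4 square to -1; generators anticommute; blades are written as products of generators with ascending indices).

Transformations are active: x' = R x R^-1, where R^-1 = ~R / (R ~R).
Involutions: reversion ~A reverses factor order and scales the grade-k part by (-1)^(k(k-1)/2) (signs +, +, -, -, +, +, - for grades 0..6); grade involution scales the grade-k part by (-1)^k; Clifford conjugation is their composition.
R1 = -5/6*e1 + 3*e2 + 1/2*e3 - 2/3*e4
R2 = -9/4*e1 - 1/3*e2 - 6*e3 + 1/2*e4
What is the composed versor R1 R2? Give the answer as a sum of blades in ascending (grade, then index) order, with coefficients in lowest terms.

Distribute over the terms of R1 (each basis-blade product reordered to ascending indices, repeated generators contracted through their squares):
(-5/6*e1) R2 = -15/8 + 5/18*e1 e2 + 5*e1 e3 - 5/12*e1 e4
(3*e2) R2 = 1 + 27/4*e1 e2 - 18*e2 e3 + 3/2*e2 e4
(1/2*e3) R2 = 3 + 9/8*e1 e3 + 1/6*e2 e3 + 1/4*e3 e4
(-2/3*e4) R2 = 1/3 - 3/2*e1 e4 - 2/9*e2 e4 - 4*e3 e4
Summing the partial products and collecting blades:
Answer: 59/24 + 253/36*e1 e2 + 49/8*e1 e3 - 23/12*e1 e4 - 107/6*e2 e3 + 23/18*e2 e4 - 15/4*e3 e4


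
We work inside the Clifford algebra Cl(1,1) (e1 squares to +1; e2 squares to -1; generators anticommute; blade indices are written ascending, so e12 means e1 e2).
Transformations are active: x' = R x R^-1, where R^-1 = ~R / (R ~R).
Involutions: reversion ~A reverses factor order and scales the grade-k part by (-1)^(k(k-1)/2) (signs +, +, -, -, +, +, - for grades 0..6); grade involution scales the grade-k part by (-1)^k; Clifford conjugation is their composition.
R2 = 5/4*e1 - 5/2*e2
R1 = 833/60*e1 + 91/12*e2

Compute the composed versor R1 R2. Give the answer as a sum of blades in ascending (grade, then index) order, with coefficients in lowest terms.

Distribute over the terms of R1 (each basis-blade product reordered to ascending indices, repeated generators contracted through their squares):
(833/60*e1) R2 = 833/48 - 833/24*e12
(91/12*e2) R2 = 455/24 - 455/48*e12
Summing the partial products and collecting blades:
Answer: 581/16 - 707/16*e12


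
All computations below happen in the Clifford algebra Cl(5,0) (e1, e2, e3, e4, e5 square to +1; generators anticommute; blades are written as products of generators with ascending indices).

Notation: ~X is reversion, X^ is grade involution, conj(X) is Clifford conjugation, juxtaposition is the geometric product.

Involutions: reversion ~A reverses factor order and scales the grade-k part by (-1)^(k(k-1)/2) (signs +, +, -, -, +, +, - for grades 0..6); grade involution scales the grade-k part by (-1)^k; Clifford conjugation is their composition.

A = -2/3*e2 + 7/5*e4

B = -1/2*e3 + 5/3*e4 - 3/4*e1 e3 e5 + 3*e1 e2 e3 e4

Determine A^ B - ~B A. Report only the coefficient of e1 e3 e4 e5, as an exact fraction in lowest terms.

first term: -7/3 - 1/3*e2 e3 + 10/9*e2 e4 - 7/10*e3 e4 + 21/5*e1 e2 e3 - 2*e1 e3 e4 + 1/2*e1 e2 e3 e5 + 21/20*e1 e3 e4 e5
second term: 7/3 - 1/3*e2 e3 + 10/9*e2 e4 - 7/10*e3 e4 + 21/5*e1 e2 e3 - 2*e1 e3 e4 - 1/2*e1 e2 e3 e5 - 21/20*e1 e3 e4 e5
Answer: 21/10


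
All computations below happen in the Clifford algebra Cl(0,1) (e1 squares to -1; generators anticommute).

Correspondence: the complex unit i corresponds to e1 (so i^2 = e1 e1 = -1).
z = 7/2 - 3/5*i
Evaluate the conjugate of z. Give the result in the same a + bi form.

In blades: z = 7/2 - 3/5*e1.
Conjugation here is Clifford conjugation: the scalar is fixed and the grade-1 and grade-2 blades all flip sign, giving 7/2 + 3/5*e1; translating back:
Answer: 7/2 + 3/5*i


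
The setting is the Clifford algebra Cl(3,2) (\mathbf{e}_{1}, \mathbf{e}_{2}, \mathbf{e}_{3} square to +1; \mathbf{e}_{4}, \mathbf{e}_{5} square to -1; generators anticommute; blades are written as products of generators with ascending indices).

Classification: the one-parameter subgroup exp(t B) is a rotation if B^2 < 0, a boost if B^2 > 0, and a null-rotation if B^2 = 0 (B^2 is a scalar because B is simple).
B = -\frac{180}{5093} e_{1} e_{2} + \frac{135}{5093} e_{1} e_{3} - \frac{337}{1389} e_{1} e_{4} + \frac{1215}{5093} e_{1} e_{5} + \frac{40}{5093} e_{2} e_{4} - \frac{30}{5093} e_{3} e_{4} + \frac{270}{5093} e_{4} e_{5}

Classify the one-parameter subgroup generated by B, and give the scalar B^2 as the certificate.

B^2 term by term: the squares give (-\frac{180}{5093})^2*(e_{1} e_{2})^2 + (\frac{135}{5093})^2*(e_{1} e_{3})^2 + (-\frac{337}{1389})^2*(e_{1} e_{4})^2 + (\frac{1215}{5093})^2*(e_{1} e_{5})^2 + (\frac{40}{5093})^2*(e_{2} e_{4})^2 + (-\frac{30}{5093})^2*(e_{3} e_{4})^2 + (\frac{270}{5093})^2*(e_{4} e_{5})^2 = \frac{32400}{25938649}*(-1) + \frac{18225}{25938649}*(-1) + \frac{113569}{1929321}*(+1) + \frac{1476225}{25938649}*(+1) + \frac{1600}{25938649}*(+1) + \frac{900}{25938649}*(+1) + \frac{72900}{25938649}*(-1) = \frac{1}{9} (each basis 2-blade squares to minus the product of its generators' squares); cross terms between blades sharing an index anticommute and cancel; the commuting (index-disjoint) pairs give grade-4 terms 2*c*c'*(blade product), which cancel blade by blade — e_{1} e_{2} e_{3} e_{4}: \frac{10800}{25938649} - \frac{10800}{25938649} = 0; e_{1} e_{2} e_{4} e_{5}: -\frac{97200}{25938649} + \frac{97200}{25938649} = 0; e_{1} e_{3} e_{4} e_{5}: \frac{72900}{25938649} - \frac{72900}{25938649} = 0 — confirming B is simple. So B^2 = \frac{1}{9}.
Answer: boost, certificate B^2 = \frac{1}{9}. Key observation: B^2 = \frac{1}{9} is a conjugation invariant, so its sign decides the class regardless of the surface form of B.


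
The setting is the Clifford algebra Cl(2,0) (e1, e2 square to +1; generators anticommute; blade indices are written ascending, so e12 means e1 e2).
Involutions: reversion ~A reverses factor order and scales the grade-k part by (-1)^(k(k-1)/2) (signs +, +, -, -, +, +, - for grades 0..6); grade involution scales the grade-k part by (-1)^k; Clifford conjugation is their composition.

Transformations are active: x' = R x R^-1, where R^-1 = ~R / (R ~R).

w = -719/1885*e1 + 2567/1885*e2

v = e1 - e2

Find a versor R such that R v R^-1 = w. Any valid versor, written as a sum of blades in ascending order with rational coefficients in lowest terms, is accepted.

Construction: equal norms (both 2) license R = v + w = 1166/1885*e1 + 682/1885*e2 — nothing changes along that direction, while (v - w)/2 changes sign, so v maps onto w.
Answer: 1166/1885*e1 + 682/1885*e2


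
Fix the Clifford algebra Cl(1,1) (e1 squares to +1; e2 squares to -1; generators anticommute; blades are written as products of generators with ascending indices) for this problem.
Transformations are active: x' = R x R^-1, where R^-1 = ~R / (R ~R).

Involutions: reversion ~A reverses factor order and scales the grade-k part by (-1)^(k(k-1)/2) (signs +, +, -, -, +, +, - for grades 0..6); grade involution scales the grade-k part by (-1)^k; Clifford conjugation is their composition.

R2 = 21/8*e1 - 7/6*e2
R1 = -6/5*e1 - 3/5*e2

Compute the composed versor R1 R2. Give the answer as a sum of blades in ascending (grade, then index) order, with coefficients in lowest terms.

Distribute over the terms of R1 (each basis-blade product reordered to ascending indices, repeated generators contracted through their squares):
(-6/5*e1) R2 = -63/20 + 7/5*e1 e2
(-3/5*e2) R2 = -7/10 + 63/40*e1 e2
Summing the partial products and collecting blades:
Answer: -77/20 + 119/40*e1 e2


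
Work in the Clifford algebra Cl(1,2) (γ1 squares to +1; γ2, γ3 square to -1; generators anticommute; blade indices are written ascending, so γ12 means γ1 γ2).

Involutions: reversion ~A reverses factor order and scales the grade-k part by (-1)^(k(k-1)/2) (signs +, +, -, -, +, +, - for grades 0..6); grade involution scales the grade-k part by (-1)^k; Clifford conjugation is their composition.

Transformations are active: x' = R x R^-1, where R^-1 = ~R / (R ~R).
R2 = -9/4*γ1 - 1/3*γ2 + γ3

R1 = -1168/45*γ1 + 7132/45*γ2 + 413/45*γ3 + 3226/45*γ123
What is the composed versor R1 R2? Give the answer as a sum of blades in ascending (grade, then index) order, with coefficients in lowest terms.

Distribute over the terms of R2 (each basis-blade product reordered to ascending indices, repeated generators contracted through their squares):
R1 (-9/4*γ1) = 292/5 + 1783/5*γ12 + 413/20*γ13 - 1613/10*γ23
R1 (-1/3*γ2) = 7132/135 + 1168/135*γ12 - 3226/135*γ13 + 413/135*γ23
R1 (γ3) = -413/45 - 3226/45*γ12 - 1168/45*γ13 + 7132/45*γ23
Summing the partial products and collecting blades:
Answer: 13777/135 + 39631/135*γ12 - 15769/540*γ13 + 67/270*γ23


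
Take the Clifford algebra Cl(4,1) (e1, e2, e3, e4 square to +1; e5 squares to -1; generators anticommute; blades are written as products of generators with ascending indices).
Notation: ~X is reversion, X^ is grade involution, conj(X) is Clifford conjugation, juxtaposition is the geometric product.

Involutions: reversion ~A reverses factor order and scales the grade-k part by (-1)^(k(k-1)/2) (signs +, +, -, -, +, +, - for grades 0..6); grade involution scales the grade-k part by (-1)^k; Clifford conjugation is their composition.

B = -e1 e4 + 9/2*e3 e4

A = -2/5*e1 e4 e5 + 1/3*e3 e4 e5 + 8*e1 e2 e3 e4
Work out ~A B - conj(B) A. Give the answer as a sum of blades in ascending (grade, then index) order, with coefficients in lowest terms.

first term: 19/10*e5 - 36*e1 e2 + 8*e2 e3 - 22/15*e1 e3 e5
second term: 19/10*e5 + 36*e1 e2 - 8*e2 e3 + 22/15*e1 e3 e5
Answer: -72*e1 e2 + 16*e2 e3 - 44/15*e1 e3 e5


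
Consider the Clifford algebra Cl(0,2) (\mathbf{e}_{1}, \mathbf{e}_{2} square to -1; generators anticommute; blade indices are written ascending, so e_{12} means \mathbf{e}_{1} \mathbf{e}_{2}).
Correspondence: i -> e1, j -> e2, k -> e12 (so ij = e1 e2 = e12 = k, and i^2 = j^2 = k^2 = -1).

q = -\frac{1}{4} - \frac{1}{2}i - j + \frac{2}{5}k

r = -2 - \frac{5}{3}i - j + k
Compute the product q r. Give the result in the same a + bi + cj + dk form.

In blades: q = -\frac{1}{4} - \frac{1}{2} e_{1} - e_{2} + \frac{2}{5} e_{12}, r = -2 - \frac{5}{3} e_{1} - e_{2} + e_{12}.
Distribute q over r term by term (generator squares from the signature, products reordered to ascending indices): (-\frac{1}{4})*r = \frac{1}{2} + \frac{5}{12} e_{1} + \frac{1}{4} e_{2} - \frac{1}{4} e_{12}; (-\frac{1}{2} e_{1})*r = -\frac{5}{6} + e_{1} + \frac{1}{2} e_{2} + \frac{1}{2} e_{12}; (-e_{2})*r = -1 - e_{1} + 2 e_{2} - \frac{5}{3} e_{12}; (\frac{2}{5} e_{12})*r = -\frac{2}{5} + \frac{2}{5} e_{1} - \frac{2}{3} e_{2} - \frac{4}{5} e_{12}.
Sum: -\frac{26}{15} + \frac{49}{60} e_{1} + \frac{25}{12} e_{2} - \frac{133}{60} e_{12}; translating back through the correspondence:
Answer: -\frac{26}{15} + \frac{49}{60}i + \frac{25}{12}j - \frac{133}{60}k


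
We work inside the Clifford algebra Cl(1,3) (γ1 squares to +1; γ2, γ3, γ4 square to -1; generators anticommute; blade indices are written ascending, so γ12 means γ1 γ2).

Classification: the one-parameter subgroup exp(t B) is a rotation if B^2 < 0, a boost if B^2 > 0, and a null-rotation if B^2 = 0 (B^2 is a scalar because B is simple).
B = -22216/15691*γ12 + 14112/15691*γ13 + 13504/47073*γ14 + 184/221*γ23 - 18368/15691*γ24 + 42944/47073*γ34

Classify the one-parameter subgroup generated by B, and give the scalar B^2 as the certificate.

B^2 term by term: the squares give (-22216/15691)^2*(γ12)^2 + (14112/15691)^2*(γ13)^2 + (13504/47073)^2*(γ14)^2 + (184/221)^2*(γ23)^2 + (-18368/15691)^2*(γ24)^2 + (42944/47073)^2*(γ34)^2 = 493550656/246207481*(+1) + 199148544/246207481*(+1) + 182358016/2215867329*(+1) + 33856/48841*(-1) + 337383424/246207481*(-1) + 1844187136/2215867329*(-1) = 0 (each basis 2-blade squares to minus the product of its generators' squares); cross terms between blades sharing an index anticommute and cancel; the commuting (index-disjoint) pairs give grade-4 terms 2*c*c'*(blade product), which cancel blade by blade — γ1234: -1908087808/738622443 + 518418432/246207481 + 4969472/10403133 = 0 — confirming B is simple. So B^2 = 0.
Answer: null-rotation, certificate B^2 = 0. The class reads off the invariant scalar 0 directly.


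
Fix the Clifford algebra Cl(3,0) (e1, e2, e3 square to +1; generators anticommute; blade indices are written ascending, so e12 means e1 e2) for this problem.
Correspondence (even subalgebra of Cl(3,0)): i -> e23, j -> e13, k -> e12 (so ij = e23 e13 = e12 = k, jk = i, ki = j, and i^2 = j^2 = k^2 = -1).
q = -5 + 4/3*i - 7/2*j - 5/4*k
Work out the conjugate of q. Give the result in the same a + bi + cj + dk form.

In blades: q = -5 - 5/4*e12 - 7/2*e13 + 4/3*e23.
Quaternion conjugation is reversion on the even subalgebra: the scalar is fixed and every grade-2 blade flips sign, giving -5 + 5/4*e12 + 7/2*e13 - 4/3*e23; translating back:
Answer: -5 - 4/3*i + 7/2*j + 5/4*k


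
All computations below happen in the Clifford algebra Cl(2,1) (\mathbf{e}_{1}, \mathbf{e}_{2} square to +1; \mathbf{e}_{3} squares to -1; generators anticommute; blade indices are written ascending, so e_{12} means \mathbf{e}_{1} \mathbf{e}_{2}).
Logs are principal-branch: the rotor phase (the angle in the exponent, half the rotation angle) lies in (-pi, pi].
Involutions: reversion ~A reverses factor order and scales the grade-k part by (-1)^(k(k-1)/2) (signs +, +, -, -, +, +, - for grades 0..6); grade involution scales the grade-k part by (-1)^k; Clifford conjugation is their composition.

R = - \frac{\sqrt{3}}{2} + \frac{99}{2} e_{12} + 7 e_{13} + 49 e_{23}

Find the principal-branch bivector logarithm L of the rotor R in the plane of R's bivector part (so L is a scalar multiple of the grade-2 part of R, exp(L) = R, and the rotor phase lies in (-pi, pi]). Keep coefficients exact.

The scalar part of R is - \frac{\sqrt{3}}{2}, and that scalar determines the rotor phase on the principal branch; recovering the unit plane as bivector-part over sine of the phase gives L = phase * plane.
Concretely: cos(phase) = - \frac{\sqrt{3}}{2} gives phase = ±\frac{5 \pi}{6}, and since phase/sin(phase) is even the sign is immaterial: L = (phase/sin(phase)) * <R>_2 = (\frac{5 \pi}{3}) * <R>_2.
Answer: \frac{165 \pi}{2} e_{12} + \frac{35 \pi}{3} e_{13} + \frac{245 \pi}{3} e_{23}


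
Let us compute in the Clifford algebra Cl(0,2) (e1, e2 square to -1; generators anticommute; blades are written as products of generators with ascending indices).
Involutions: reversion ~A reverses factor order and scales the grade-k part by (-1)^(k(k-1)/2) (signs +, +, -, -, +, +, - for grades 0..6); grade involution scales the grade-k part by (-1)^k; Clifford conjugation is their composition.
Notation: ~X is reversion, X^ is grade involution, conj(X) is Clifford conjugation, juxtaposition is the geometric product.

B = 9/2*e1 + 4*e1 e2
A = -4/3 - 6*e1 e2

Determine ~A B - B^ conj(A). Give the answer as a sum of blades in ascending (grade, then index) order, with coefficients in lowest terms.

first term: -24 - 6*e1 + 27*e2 - 16/3*e1 e2
second term: -24 + 6*e1 + 27*e2 - 16/3*e1 e2
Answer: -12*e1


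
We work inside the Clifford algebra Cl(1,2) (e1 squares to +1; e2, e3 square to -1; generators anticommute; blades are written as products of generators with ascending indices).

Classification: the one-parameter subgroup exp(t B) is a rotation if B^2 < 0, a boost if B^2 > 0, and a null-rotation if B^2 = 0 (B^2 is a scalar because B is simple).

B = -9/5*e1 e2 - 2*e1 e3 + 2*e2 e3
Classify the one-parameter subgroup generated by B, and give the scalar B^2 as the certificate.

B^2 term by term: the squares give (-9/5)^2*(e1 e2)^2 + (-2)^2*(e1 e3)^2 + (2)^2*(e2 e3)^2 = 81/25*(+1) + 4*(+1) + 4*(-1) = 81/25 (each basis 2-blade squares to minus the product of its generators' squares); cross terms between blades sharing an index anticommute and cancel. So B^2 = 81/25.
Answer: boost, certificate B^2 = 81/25. The invariant at work: B^2 = 81/25 is unchanged by conjugation, hence its sign classifies the subgroup whatever basis B is written in.


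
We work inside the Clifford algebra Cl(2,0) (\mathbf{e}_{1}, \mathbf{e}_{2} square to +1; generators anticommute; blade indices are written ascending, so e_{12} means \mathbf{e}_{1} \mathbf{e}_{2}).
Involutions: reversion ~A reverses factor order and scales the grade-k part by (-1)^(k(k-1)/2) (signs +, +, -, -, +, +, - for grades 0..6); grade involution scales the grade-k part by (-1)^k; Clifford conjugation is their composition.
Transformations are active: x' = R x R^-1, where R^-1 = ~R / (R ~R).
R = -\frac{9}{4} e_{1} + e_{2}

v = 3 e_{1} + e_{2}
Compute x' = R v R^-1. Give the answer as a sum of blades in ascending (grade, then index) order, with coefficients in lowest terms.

~R = -\frac{9}{4} e_{1} + e_{2}, and R ~R = \frac{97}{16}, so R^-1 = ~R / (\frac{97}{16}).
R v = -\frac{23}{4} - \frac{21}{4} e_{12}
Answer: \frac{123}{97} e_{1} - \frac{281}{97} e_{2}


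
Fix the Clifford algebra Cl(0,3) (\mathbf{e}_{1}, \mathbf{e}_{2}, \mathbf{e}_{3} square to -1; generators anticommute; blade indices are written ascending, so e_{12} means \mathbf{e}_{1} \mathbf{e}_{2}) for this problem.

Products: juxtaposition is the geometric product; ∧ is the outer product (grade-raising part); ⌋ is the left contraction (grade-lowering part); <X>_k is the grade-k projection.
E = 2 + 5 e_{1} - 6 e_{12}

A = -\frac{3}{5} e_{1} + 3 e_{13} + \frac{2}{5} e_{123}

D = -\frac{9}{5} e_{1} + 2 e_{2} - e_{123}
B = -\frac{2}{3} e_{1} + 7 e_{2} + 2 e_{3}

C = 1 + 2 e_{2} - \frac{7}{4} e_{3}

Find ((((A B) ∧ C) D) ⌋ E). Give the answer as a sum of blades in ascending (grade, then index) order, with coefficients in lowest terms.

step 1: -\frac{2}{5} - 6 e_{1} - 2 e_{3} - 5 e_{12} + \frac{8}{5} e_{13} + \frac{4}{15} e_{23} - 21 e_{123}
step 2: -\frac{2}{5} - 6 e_{1} - \frac{4}{5} e_{2} - \frac{13}{10} e_{3} - 17 e_{12} + \frac{121}{10} e_{13} + \frac{64}{15} e_{23} - \frac{309}{20} e_{123}
step 3: \frac{25}{4} + \frac{2924}{75} e_{1} + \frac{177}{10} e_{2} - \frac{4537}{150} e_{3} - \frac{737}{50} e_{12} - \frac{811}{25} e_{13} - \frac{3121}{100} e_{23} - \frac{787}{25} e_{123}
step 4: -\frac{40631}{150} - \frac{1499}{20} e_{1} + \frac{5848}{25} e_{2} - \frac{75}{2} e_{12}
Answer: -\frac{40631}{150} - \frac{1499}{20} e_{1} + \frac{5848}{25} e_{2} - \frac{75}{2} e_{12}


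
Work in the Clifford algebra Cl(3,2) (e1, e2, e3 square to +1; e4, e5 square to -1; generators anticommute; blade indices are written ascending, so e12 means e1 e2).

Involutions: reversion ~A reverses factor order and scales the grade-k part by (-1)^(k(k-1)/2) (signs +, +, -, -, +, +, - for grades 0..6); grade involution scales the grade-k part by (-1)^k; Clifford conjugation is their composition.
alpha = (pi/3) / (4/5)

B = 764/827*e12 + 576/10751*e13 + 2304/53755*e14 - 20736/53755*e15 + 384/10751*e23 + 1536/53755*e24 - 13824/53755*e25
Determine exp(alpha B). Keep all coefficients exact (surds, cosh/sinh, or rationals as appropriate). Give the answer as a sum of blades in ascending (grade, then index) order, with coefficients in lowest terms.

B^2 term by term: the squares give (764/827)^2*(e12)^2 + (576/10751)^2*(e13)^2 + (2304/53755)^2*(e14)^2 + (-20736/53755)^2*(e15)^2 + (384/10751)^2*(e23)^2 + (1536/53755)^2*(e24)^2 + (-13824/53755)^2*(e25)^2 = 583696/683929*(-1) + 331776/115584001*(-1) + 5308416/2889600025*(+1) + 429981696/2889600025*(+1) + 147456/115584001*(-1) + 2359296/2889600025*(+1) + 191102976/2889600025*(+1) = -16/25 (each basis 2-blade squares to minus the product of its generators' squares); cross terms between blades sharing an index anticommute and cancel; the commuting (index-disjoint) pairs give grade-4 terms 2*c*c'*(blade product), which cancel blade by blade — e1234: -1769472/577920005 + 1769472/577920005 = 0; e1235: 15925248/577920005 - 15925248/577920005 = 0; e1245: 63700992/2889600025 - 63700992/2889600025 = 0 — confirming B is simple. So B^2 = -16/25.
B^2 = -16/25 — B^2 < 0, so the exponential closes trigonometrically: l = 4/5, alpha*l = pi/3, so exp(alpha B) = cos(pi/3) + (sin(pi/3)/(4/5))*B = 1/2 + (5*sqrt(3)/8)*B.
Answer: 1/2 + 955*sqrt(3)/1654*e12 + 360*sqrt(3)/10751*e13 + 288*sqrt(3)/10751*e14 - 2592*sqrt(3)/10751*e15 + 240*sqrt(3)/10751*e23 + 192*sqrt(3)/10751*e24 - 1728*sqrt(3)/10751*e25


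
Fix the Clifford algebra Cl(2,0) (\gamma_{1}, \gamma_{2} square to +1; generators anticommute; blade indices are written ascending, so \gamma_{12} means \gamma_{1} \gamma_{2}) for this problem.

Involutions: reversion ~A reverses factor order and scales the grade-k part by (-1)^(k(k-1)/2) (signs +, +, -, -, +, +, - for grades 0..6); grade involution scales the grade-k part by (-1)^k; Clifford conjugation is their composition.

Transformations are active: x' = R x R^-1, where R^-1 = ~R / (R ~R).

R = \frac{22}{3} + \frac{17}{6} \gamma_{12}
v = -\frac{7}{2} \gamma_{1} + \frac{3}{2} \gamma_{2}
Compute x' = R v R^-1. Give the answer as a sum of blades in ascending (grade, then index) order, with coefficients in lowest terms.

~R = \frac{22}{3} - \frac{17}{6} \gamma_{12}, and R ~R = \frac{2225}{36}, so R^-1 = ~R / (\frac{2225}{36}).
R v = -\frac{257}{12} \gamma_{1} + \frac{251}{12} \gamma_{2}
Answer: -\frac{7041}{4450} \gamma_{1} + \frac{15413}{4450} \gamma_{2}


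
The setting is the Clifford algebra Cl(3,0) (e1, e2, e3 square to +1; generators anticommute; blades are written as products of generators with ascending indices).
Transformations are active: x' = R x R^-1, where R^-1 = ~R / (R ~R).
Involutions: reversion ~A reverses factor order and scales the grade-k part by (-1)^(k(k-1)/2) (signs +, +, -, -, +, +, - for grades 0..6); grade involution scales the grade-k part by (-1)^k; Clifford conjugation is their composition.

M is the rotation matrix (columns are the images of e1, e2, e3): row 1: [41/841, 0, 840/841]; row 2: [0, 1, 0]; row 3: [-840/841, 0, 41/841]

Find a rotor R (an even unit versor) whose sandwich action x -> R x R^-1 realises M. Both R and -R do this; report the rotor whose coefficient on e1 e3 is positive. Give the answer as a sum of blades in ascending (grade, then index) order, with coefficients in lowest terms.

Method: write R = a + b12*e1 e2 + b13*e1 e3 + b23*e2 e3 with a^2 + b12^2 + b13^2 + b23^2 = 1 (so R^-1 = ~R). Expanding the columns R e_j ~R gives tr M = 4a^2 - 1 and, from the antisymmetric part, M21 - M12 = -4a*b12, M13 - M31 = 4a*b13, M32 - M23 = -4a*b23.
Here tr M = 923/841, so a^2 = (1 + tr M)/4 = 441/841 and a = ±21/29. Taking a = 21/29: M21 - M12 = 0, M13 - M31 = 1680/841, M32 - M23 = 0, giving b12 = 0, b13 = 20/29, b23 = 0, i.e. R = 21/29 + 20/29*e1 e3.
Its e1 e3 coefficient is already positive.
Answer: 21/29 + 20/29*e1 e3. Recall the cover is two-to-one: with M of trace 923/841, both preimages act alike, and the stated e1 e3 sign chooses the sheet.


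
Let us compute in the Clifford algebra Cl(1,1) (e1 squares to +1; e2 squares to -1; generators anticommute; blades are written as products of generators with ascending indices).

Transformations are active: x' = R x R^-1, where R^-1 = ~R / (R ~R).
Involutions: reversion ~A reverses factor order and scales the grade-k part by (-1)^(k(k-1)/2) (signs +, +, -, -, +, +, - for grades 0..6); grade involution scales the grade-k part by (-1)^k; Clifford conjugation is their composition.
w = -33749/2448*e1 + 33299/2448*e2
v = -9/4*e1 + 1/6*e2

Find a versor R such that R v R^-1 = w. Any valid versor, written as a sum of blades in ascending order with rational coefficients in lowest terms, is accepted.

Reasoning: v^2 = w^2 = 725/144 since conjugation preserves the quadratic form; R = v + w = -39257/2448*e1 + 33707/2448*e2 is then valid when invertible, keeping its own part and reversing (v - w)/2.
Answer: -39257/2448*e1 + 33707/2448*e2


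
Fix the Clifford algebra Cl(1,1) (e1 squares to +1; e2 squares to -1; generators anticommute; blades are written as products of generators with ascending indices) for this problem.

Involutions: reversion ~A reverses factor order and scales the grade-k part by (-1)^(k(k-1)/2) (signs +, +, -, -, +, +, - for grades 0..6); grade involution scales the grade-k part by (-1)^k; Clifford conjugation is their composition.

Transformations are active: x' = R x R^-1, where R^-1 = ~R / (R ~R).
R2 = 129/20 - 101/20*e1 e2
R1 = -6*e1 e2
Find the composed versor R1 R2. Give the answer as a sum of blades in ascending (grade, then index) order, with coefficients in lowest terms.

Distribute over the terms of R1 (each basis-blade product reordered to ascending indices, repeated generators contracted through their squares):
(-6*e1 e2) R2 = 303/10 - 387/10*e1 e2
Answer: 303/10 - 387/10*e1 e2


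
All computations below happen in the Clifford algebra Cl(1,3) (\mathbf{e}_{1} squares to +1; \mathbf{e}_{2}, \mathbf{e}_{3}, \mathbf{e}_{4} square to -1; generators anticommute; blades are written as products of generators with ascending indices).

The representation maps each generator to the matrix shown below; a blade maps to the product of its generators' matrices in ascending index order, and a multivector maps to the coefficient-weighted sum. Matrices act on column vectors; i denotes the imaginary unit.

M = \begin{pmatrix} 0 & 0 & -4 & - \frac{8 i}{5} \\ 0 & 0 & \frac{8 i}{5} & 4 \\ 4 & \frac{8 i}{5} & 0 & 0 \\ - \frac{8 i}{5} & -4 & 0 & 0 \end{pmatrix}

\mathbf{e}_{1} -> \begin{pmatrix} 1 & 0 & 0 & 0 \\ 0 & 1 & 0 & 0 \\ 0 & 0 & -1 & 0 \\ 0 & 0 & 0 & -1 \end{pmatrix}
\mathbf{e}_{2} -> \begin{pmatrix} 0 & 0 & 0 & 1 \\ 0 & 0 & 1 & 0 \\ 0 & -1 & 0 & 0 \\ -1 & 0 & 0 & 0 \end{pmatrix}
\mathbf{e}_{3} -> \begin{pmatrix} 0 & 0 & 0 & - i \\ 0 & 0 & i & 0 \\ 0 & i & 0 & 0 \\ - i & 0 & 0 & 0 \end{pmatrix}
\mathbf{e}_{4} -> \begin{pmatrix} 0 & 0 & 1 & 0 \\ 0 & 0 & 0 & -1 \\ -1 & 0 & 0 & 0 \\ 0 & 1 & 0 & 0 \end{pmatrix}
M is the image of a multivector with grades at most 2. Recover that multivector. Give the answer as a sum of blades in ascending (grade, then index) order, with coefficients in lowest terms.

Method: the blade images are trace-orthogonal — tr(rho(e_A) rho(e_B)^-1) = 4 if A = B and 0 otherwise — and rho(e_A)^-1 = (e_A)^2 * rho(e_A) with (e_A)^2 = +1 or -1, so the coefficient of e_A in the preimage is (e_A)^2 * tr(M rho(e_A))/4.
Nonzero projections over blades of grade <= 2: e_{3}: (e_{3})^2 = -1, tr(M rho(e_{3})) = - \frac{32}{5}, coefficient \frac{8}{5}; e_{4}: (e_{4})^2 = -1, tr(M rho(e_{4})) = 16, coefficient -4. Every other blade of grade <= 2 projects to 0.
Answer: \frac{8}{5} e_{3} - 4 e_{4}


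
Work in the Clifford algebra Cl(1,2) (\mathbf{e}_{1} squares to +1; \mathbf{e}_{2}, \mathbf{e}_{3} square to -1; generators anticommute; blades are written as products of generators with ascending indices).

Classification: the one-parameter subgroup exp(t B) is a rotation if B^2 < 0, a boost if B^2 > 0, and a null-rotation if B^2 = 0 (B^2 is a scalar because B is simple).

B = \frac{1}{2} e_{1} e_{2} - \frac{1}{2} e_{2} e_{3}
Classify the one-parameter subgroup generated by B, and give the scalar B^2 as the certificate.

B^2 term by term: the squares give (\frac{1}{2})^2*(e_{1} e_{2})^2 + (-\frac{1}{2})^2*(e_{2} e_{3})^2 = \frac{1}{4}*(+1) + \frac{1}{4}*(-1) = 0 (each basis 2-blade squares to minus the product of its generators' squares); cross terms between blades sharing an index anticommute and cancel. So B^2 = 0.
Answer: null-rotation, certificate B^2 = 0. Why this suffices: the scalar 0 survives any versor conjugation, so its sign alone determines the class however B is presented.


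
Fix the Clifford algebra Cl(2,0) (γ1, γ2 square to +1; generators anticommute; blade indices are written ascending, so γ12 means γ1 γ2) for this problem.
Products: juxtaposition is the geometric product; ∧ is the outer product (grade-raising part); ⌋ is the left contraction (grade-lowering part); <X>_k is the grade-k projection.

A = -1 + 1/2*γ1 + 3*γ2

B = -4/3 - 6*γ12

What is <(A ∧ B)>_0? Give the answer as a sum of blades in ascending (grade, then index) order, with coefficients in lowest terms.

step 1: 4/3 - 2/3*γ1 - 4*γ2 + 6*γ12
step 2: 4/3
Answer: 4/3


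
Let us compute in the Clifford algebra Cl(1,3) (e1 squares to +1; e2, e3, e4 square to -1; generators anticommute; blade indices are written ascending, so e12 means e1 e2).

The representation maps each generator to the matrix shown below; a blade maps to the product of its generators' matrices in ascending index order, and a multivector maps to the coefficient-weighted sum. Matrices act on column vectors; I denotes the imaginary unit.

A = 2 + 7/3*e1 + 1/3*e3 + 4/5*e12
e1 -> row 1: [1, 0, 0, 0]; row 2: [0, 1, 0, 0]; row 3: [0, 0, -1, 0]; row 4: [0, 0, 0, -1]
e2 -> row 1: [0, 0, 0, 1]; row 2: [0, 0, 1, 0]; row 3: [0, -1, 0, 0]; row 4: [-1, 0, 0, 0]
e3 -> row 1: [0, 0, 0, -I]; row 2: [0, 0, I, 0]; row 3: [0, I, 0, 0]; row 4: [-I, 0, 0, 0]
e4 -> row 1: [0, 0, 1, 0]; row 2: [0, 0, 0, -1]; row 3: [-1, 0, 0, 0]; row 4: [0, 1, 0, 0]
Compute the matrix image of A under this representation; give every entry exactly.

Bivector images (products of the table entries): rho(e12) = rho(e1)rho(e2) = row 1: [0, 0, 0, 1]; row 2: [0, 0, 1, 0]; row 3: [0, 1, 0, 0]; row 4: [1, 0, 0, 0].
M = (2)*1 + (7/3)*rho(e1) + (1/3)*rho(e3) + (4/5)*rho(e12), summed entrywise (1 is the identity matrix):
Answer: row 1: [13/3, 0, 0, 4/5 - I/3]; row 2: [0, 13/3, 4/5 + I/3, 0]; row 3: [0, 4/5 + I/3, -1/3, 0]; row 4: [4/5 - I/3, 0, 0, -1/3]


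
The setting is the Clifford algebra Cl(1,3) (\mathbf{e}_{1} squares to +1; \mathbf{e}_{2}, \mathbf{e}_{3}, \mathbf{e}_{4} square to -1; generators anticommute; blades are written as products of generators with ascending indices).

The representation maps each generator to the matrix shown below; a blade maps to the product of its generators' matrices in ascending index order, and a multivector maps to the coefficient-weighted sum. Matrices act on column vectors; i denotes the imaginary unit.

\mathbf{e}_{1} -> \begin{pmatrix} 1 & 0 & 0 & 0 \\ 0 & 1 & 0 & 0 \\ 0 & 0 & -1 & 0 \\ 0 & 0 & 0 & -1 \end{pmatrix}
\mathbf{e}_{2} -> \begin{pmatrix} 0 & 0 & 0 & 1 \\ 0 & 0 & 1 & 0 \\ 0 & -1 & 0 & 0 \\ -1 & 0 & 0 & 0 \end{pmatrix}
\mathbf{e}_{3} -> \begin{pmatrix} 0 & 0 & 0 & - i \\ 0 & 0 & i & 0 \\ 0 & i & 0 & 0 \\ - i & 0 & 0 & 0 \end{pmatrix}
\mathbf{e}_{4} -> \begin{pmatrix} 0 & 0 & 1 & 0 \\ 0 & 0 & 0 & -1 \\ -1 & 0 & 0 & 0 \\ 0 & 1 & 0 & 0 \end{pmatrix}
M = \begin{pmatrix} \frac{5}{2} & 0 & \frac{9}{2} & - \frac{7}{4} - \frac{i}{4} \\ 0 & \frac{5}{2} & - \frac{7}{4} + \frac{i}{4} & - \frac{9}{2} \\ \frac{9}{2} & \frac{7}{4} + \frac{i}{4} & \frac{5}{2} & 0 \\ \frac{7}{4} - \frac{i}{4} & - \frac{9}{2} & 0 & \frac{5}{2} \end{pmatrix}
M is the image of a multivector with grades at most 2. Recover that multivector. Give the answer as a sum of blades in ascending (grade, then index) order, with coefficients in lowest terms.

Method: the blade images are trace-orthogonal — tr(rho(e_A) rho(e_B)^-1) = 4 if A = B and 0 otherwise — and rho(e_A)^-1 = (e_A)^2 * rho(e_A) with (e_A)^2 = +1 or -1, so the coefficient of e_A in the preimage is (e_A)^2 * tr(M rho(e_A))/4.
Nonzero projections over blades of grade <= 2: 1: (1)^2 = +1, tr(M 1) = 10, coefficient \frac{5}{2}; e_{2}: (e_{2})^2 = -1, tr(M rho(e_{2})) = 7, coefficient -\frac{7}{4}; e_{3}: (e_{3})^2 = -1, tr(M rho(e_{3})) = -1, coefficient \frac{1}{4}; e_{1} e_{4}: (e_{1} e_{4})^2 = +1, tr(M rho(e_{1} e_{4})) = 18, coefficient \frac{9}{2}. Every other blade of grade <= 2 projects to 0.
Answer: \frac{5}{2} - \frac{7}{4} e_{2} + \frac{1}{4} e_{3} + \frac{9}{2} e_{1} e_{4}


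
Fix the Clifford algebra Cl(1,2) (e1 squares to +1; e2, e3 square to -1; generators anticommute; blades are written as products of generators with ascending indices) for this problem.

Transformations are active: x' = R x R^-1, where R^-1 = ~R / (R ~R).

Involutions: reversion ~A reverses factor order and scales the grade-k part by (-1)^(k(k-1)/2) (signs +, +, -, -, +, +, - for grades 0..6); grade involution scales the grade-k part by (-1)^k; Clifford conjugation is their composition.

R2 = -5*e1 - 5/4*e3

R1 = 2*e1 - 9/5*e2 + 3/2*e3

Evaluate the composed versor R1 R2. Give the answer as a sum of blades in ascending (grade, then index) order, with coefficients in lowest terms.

Distribute over the terms of R2 (each basis-blade product reordered to ascending indices, repeated generators contracted through their squares):
R1 (-5*e1) = -10 - 9*e1 e2 + 15/2*e1 e3
R1 (-5/4*e3) = 15/8 - 5/2*e1 e3 + 9/4*e2 e3
Summing the partial products and collecting blades:
Answer: -65/8 - 9*e1 e2 + 5*e1 e3 + 9/4*e2 e3
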